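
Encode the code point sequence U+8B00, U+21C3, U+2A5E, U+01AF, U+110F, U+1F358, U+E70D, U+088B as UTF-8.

U+8B00: 3-byte form → E8 AC 80.
U+21C3: 3-byte form → E2 87 83.
U+2A5E: 3-byte form → E2 A9 9E.
U+01AF: 2-byte form → C6 AF.
U+110F: 3-byte form → E1 84 8F.
U+1F358: 4-byte form → F0 9F 8D 98.
U+E70D: 3-byte form → EE 9C 8D.
U+088B: 3-byte form → E0 A2 8B.
Concatenated (24 bytes): E8 AC 80 E2 87 83 E2 A9 9E C6 AF E1 84 8F F0 9F 8D 98 EE 9C 8D E0 A2 8B.

E8 AC 80 E2 87 83 E2 A9 9E C6 AF E1 84 8F F0 9F 8D 98 EE 9C 8D E0 A2 8B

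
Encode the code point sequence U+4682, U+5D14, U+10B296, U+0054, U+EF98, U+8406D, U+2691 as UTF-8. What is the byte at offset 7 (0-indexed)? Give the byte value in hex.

0x8B

U+4682 → 3-byte form E4 9A 82 at offsets 0–2.
U+5D14 → 3-byte form E5 B4 94 at offsets 3–5.
U+10B296 → 4-byte form F4 8B 8A 96 at offsets 6–9.
Offset 7 falls in char 3's range; it's byte 2 of F4 8B 8A 96 = 0x8B.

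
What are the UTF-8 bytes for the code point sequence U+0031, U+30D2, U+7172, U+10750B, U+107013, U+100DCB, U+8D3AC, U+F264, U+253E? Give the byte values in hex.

31 E3 83 92 E7 85 B2 F4 87 94 8B F4 87 80 93 F4 80 B7 8B F2 8D 8E AC EF 89 A4 E2 94 BE

U+0031: 1-byte form → 31.
U+30D2: 3-byte form → E3 83 92.
U+7172: 3-byte form → E7 85 B2.
U+10750B: 4-byte form → F4 87 94 8B.
U+107013: 4-byte form → F4 87 80 93.
U+100DCB: 4-byte form → F4 80 B7 8B.
U+8D3AC: 4-byte form → F2 8D 8E AC.
U+F264: 3-byte form → EF 89 A4.
U+253E: 3-byte form → E2 94 BE.
Concatenated (29 bytes): 31 E3 83 92 E7 85 B2 F4 87 94 8B F4 87 80 93 F4 80 B7 8B F2 8D 8E AC EF 89 A4 E2 94 BE.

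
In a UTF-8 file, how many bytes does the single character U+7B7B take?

U+7B7B = 0x7B7B. UTF-8 uses 1 byte below 0x80, 2 below 0x800, 3 below 0x10000, 4 up to 0x10FFFF. 0x7B7B is in U+0800–U+FFFF → 3 bytes.

3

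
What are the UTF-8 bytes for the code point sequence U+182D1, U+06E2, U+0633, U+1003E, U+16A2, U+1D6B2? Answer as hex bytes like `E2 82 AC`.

F0 98 8B 91 DB A2 D8 B3 F0 90 80 BE E1 9A A2 F0 9D 9A B2

U+182D1: 4-byte form → F0 98 8B 91.
U+06E2: 2-byte form → DB A2.
U+0633: 2-byte form → D8 B3.
U+1003E: 4-byte form → F0 90 80 BE.
U+16A2: 3-byte form → E1 9A A2.
U+1D6B2: 4-byte form → F0 9D 9A B2.
Concatenated (19 bytes): F0 98 8B 91 DB A2 D8 B3 F0 90 80 BE E1 9A A2 F0 9D 9A B2.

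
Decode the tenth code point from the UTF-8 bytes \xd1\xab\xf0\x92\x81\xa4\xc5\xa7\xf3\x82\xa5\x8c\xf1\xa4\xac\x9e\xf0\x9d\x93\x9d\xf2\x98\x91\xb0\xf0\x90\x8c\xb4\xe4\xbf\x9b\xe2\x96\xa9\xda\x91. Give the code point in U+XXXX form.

Offset 0: leading byte 0xD1 = 11010001 → 2-byte char #1 = D1 AB.
Offset 2: leading byte 0xF0 = 11110000 → 4-byte char #2 = F0 92 81 A4.
Offset 6: leading byte 0xC5 = 11000101 → 2-byte char #3 = C5 A7.
Offset 8: leading byte 0xF3 = 11110011 → 4-byte char #4 = F3 82 A5 8C.
Offset 12: leading byte 0xF1 = 11110001 → 4-byte char #5 = F1 A4 AC 9E.
Offset 16: leading byte 0xF0 = 11110000 → 4-byte char #6 = F0 9D 93 9D.
Offset 20: leading byte 0xF2 = 11110010 → 4-byte char #7 = F2 98 91 B0.
Offset 24: leading byte 0xF0 = 11110000 → 4-byte char #8 = F0 90 8C B4.
Offset 28: leading byte 0xE4 = 11100100 → 3-byte char #9 = E4 BF 9B.
Offset 31: leading byte 0xE2 = 11100010 → 3-byte char #10 = E2 96 A9.
Leading byte 0xE2 = 11100010 matches 1110xxxx → 3-byte sequence.
Byte 1: 0xE2 = 11100010, payload 0010 (4 bits).
Byte 2: 0x96 = 10010110 (10xxxxxx ✓), payload 010110.
Byte 3: 0xA9 = 10101001 (10xxxxxx ✓), payload 101001.
Concatenate: 0010010110101001 = 0x25A9 (16 bits → U+25A9).

U+25A9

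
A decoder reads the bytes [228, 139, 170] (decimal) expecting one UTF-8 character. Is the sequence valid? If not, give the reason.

valid

Leading byte 0xE4 = 11100100 → 3-byte form.
Continuation bytes 0x8B=10001011, 0xAA=10101010 all match 10xxxxxx.
Decoded value 0x42EA is ≥ 0x800 (shortest form) and not a surrogate.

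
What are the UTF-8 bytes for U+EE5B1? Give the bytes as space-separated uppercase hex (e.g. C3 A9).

F3 AE 96 B1

U+EE5B1 = 0xEE5B1 = 976305 decimal. In range U+10000–U+10FFFF → 4-byte form: 11110xxx 10xxxxxx 10xxxxxx 10xxxxxx.
Binary (21 bits): 011101110010110110001.
Split 3+6+6+6: 011 | 101110 | 010110 | 110001.
Byte 1: 11110011 = 0xF3.
Byte 2: 10101110 = 0xAE.
Byte 3: 10010110 = 0x96.
Byte 4: 10110001 = 0xB1.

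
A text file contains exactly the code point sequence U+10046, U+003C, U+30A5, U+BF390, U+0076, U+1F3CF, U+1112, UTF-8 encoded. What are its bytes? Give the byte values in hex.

F0 90 81 86 3C E3 82 A5 F2 BF 8E 90 76 F0 9F 8F 8F E1 84 92

U+10046: 4-byte form → F0 90 81 86.
U+003C: 1-byte form → 3C.
U+30A5: 3-byte form → E3 82 A5.
U+BF390: 4-byte form → F2 BF 8E 90.
U+0076: 1-byte form → 76.
U+1F3CF: 4-byte form → F0 9F 8F 8F.
U+1112: 3-byte form → E1 84 92.
Concatenated (20 bytes): F0 90 81 86 3C E3 82 A5 F2 BF 8E 90 76 F0 9F 8F 8F E1 84 92.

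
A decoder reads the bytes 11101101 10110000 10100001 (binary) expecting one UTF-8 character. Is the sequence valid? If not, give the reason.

invalid (encodes a surrogate (U+D800–U+DFFF))

Structurally a 3-byte sequence; payload = 0xDC21.
But 0xDC21 is in U+D800–U+DFFF, the surrogate range. Surrogates are not Unicode scalar values and are forbidden in UTF-8.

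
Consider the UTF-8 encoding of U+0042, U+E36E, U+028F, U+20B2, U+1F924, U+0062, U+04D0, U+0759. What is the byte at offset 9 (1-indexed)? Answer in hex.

0xB2

1-indexed offset 9 is 0-indexed offset 8.
U+0042 → 1-byte form 42 at offsets 0–0.
U+E36E → 3-byte form EE 8D AE at offsets 1–3.
U+028F → 2-byte form CA 8F at offsets 4–5.
U+20B2 → 3-byte form E2 82 B2 at offsets 6–8.
Offset 8 falls in char 4's range; it's byte 3 of E2 82 B2 = 0xB2.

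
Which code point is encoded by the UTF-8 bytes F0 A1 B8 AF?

Leading byte 0xF0 = 11110000 matches 11110xxx → 4-byte sequence.
Byte 1: 0xF0 = 11110000, payload 000 (3 bits).
Byte 2: 0xA1 = 10100001 (10xxxxxx ✓), payload 100001.
Byte 3: 0xB8 = 10111000 (10xxxxxx ✓), payload 111000.
Byte 4: 0xAF = 10101111 (10xxxxxx ✓), payload 101111.
Concatenate: 000100001111000101111 = 0x21E2F (21 bits → U+21E2F).

U+21E2F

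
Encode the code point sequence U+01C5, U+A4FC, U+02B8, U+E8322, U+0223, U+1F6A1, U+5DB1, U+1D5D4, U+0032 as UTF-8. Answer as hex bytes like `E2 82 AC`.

U+01C5: 2-byte form → C7 85.
U+A4FC: 3-byte form → EA 93 BC.
U+02B8: 2-byte form → CA B8.
U+E8322: 4-byte form → F3 A8 8C A2.
U+0223: 2-byte form → C8 A3.
U+1F6A1: 4-byte form → F0 9F 9A A1.
U+5DB1: 3-byte form → E5 B6 B1.
U+1D5D4: 4-byte form → F0 9D 97 94.
U+0032: 1-byte form → 32.
Concatenated (25 bytes): C7 85 EA 93 BC CA B8 F3 A8 8C A2 C8 A3 F0 9F 9A A1 E5 B6 B1 F0 9D 97 94 32.

C7 85 EA 93 BC CA B8 F3 A8 8C A2 C8 A3 F0 9F 9A A1 E5 B6 B1 F0 9D 97 94 32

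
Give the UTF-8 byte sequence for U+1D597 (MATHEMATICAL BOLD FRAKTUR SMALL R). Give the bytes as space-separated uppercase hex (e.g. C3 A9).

F0 9D 96 97

U+1D597 = 0x1D597 = 120215 decimal. In range U+10000–U+10FFFF → 4-byte form: 11110xxx 10xxxxxx 10xxxxxx 10xxxxxx.
Binary (21 bits): 000011101010110010111.
Split 3+6+6+6: 000 | 011101 | 010110 | 010111.
Byte 1: 11110000 = 0xF0.
Byte 2: 10011101 = 0x9D.
Byte 3: 10010110 = 0x96.
Byte 4: 10010111 = 0x97.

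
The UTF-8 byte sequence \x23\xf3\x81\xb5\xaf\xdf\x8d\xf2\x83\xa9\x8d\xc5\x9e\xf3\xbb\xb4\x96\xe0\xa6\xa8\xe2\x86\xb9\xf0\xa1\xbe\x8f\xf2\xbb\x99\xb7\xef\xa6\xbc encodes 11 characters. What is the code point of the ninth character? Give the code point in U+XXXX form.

Offset 0: leading byte 0x23 = 00100011 → 1-byte char #1 = 23.
Offset 1: leading byte 0xF3 = 11110011 → 4-byte char #2 = F3 81 B5 AF.
Offset 5: leading byte 0xDF = 11011111 → 2-byte char #3 = DF 8D.
Offset 7: leading byte 0xF2 = 11110010 → 4-byte char #4 = F2 83 A9 8D.
Offset 11: leading byte 0xC5 = 11000101 → 2-byte char #5 = C5 9E.
Offset 13: leading byte 0xF3 = 11110011 → 4-byte char #6 = F3 BB B4 96.
Offset 17: leading byte 0xE0 = 11100000 → 3-byte char #7 = E0 A6 A8.
Offset 20: leading byte 0xE2 = 11100010 → 3-byte char #8 = E2 86 B9.
Offset 23: leading byte 0xF0 = 11110000 → 4-byte char #9 = F0 A1 BE 8F.
Leading byte 0xF0 = 11110000 matches 11110xxx → 4-byte sequence.
Byte 1: 0xF0 = 11110000, payload 000 (3 bits).
Byte 2: 0xA1 = 10100001 (10xxxxxx ✓), payload 100001.
Byte 3: 0xBE = 10111110 (10xxxxxx ✓), payload 111110.
Byte 4: 0x8F = 10001111 (10xxxxxx ✓), payload 001111.
Concatenate: 000100001111110001111 = 0x21F8F (21 bits → U+21F8F).

U+21F8F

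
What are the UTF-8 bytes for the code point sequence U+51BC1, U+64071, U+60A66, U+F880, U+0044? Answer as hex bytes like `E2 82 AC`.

U+51BC1: 4-byte form → F1 91 AF 81.
U+64071: 4-byte form → F1 A4 81 B1.
U+60A66: 4-byte form → F1 A0 A9 A6.
U+F880: 3-byte form → EF A2 80.
U+0044: 1-byte form → 44.
Concatenated (16 bytes): F1 91 AF 81 F1 A4 81 B1 F1 A0 A9 A6 EF A2 80 44.

F1 91 AF 81 F1 A4 81 B1 F1 A0 A9 A6 EF A2 80 44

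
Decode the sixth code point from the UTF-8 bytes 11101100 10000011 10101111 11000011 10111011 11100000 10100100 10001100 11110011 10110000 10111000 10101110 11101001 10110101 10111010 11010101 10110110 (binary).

Offset 0: leading byte 0xEC = 11101100 → 3-byte char #1 = EC 83 AF.
Offset 3: leading byte 0xC3 = 11000011 → 2-byte char #2 = C3 BB.
Offset 5: leading byte 0xE0 = 11100000 → 3-byte char #3 = E0 A4 8C.
Offset 8: leading byte 0xF3 = 11110011 → 4-byte char #4 = F3 B0 B8 AE.
Offset 12: leading byte 0xE9 = 11101001 → 3-byte char #5 = E9 B5 BA.
Offset 15: leading byte 0xD5 = 11010101 → 2-byte char #6 = D5 B6.
Leading byte 0xD5 = 11010101 matches 110xxxxx → 2-byte sequence.
Byte 1: 0xD5 = 11010101, payload 10101 (5 bits).
Byte 2: 0xB6 = 10110110 (10xxxxxx ✓), payload 110110.
Concatenate: 10101110110 = 0x576 (11 bits → U+0576).

U+0576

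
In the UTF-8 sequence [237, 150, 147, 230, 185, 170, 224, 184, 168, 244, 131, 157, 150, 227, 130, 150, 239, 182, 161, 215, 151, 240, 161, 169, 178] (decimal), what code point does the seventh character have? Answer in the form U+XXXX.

U+05D7

Offset 0: leading byte 0xED = 11101101 → 3-byte char #1 = ED 96 93.
Offset 3: leading byte 0xE6 = 11100110 → 3-byte char #2 = E6 B9 AA.
Offset 6: leading byte 0xE0 = 11100000 → 3-byte char #3 = E0 B8 A8.
Offset 9: leading byte 0xF4 = 11110100 → 4-byte char #4 = F4 83 9D 96.
Offset 13: leading byte 0xE3 = 11100011 → 3-byte char #5 = E3 82 96.
Offset 16: leading byte 0xEF = 11101111 → 3-byte char #6 = EF B6 A1.
Offset 19: leading byte 0xD7 = 11010111 → 2-byte char #7 = D7 97.
Leading byte 0xD7 = 11010111 matches 110xxxxx → 2-byte sequence.
Byte 1: 0xD7 = 11010111, payload 10111 (5 bits).
Byte 2: 0x97 = 10010111 (10xxxxxx ✓), payload 010111.
Concatenate: 10111010111 = 0x5D7 (11 bits → U+05D7).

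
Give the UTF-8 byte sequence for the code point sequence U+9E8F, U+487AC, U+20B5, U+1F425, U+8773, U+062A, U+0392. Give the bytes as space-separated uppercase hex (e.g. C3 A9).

U+9E8F: 3-byte form → E9 BA 8F.
U+487AC: 4-byte form → F1 88 9E AC.
U+20B5: 3-byte form → E2 82 B5.
U+1F425: 4-byte form → F0 9F 90 A5.
U+8773: 3-byte form → E8 9D B3.
U+062A: 2-byte form → D8 AA.
U+0392: 2-byte form → CE 92.
Concatenated (21 bytes): E9 BA 8F F1 88 9E AC E2 82 B5 F0 9F 90 A5 E8 9D B3 D8 AA CE 92.

E9 BA 8F F1 88 9E AC E2 82 B5 F0 9F 90 A5 E8 9D B3 D8 AA CE 92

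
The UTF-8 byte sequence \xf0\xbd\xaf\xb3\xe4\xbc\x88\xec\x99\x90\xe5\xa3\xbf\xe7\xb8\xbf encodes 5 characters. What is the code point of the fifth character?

U+7E3F

Offset 0: leading byte 0xF0 = 11110000 → 4-byte char #1 = F0 BD AF B3.
Offset 4: leading byte 0xE4 = 11100100 → 3-byte char #2 = E4 BC 88.
Offset 7: leading byte 0xEC = 11101100 → 3-byte char #3 = EC 99 90.
Offset 10: leading byte 0xE5 = 11100101 → 3-byte char #4 = E5 A3 BF.
Offset 13: leading byte 0xE7 = 11100111 → 3-byte char #5 = E7 B8 BF.
Leading byte 0xE7 = 11100111 matches 1110xxxx → 3-byte sequence.
Byte 1: 0xE7 = 11100111, payload 0111 (4 bits).
Byte 2: 0xB8 = 10111000 (10xxxxxx ✓), payload 111000.
Byte 3: 0xBF = 10111111 (10xxxxxx ✓), payload 111111.
Concatenate: 0111111000111111 = 0x7E3F (16 bits → U+7E3F).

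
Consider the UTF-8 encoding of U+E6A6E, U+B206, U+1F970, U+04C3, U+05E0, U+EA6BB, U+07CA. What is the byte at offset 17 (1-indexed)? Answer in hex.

1-indexed offset 17 is 0-indexed offset 16.
U+E6A6E → 4-byte form F3 A6 A9 AE at offsets 0–3.
U+B206 → 3-byte form EB 88 86 at offsets 4–6.
U+1F970 → 4-byte form F0 9F A5 B0 at offsets 7–10.
U+04C3 → 2-byte form D3 83 at offsets 11–12.
U+05E0 → 2-byte form D7 A0 at offsets 13–14.
U+EA6BB → 4-byte form F3 AA 9A BB at offsets 15–18.
Offset 16 falls in char 6's range; it's byte 2 of F3 AA 9A BB = 0xAA.

0xAA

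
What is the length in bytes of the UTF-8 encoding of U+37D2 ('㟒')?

3

U+37D2 = 0x37D2. UTF-8 uses 1 byte below 0x80, 2 below 0x800, 3 below 0x10000, 4 up to 0x10FFFF. 0x37D2 is in U+0800–U+FFFF → 3 bytes.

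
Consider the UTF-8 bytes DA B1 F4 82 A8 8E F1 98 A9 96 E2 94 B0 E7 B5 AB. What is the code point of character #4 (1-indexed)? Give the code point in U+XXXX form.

U+2530

Offset 0: leading byte 0xDA = 11011010 → 2-byte char #1 = DA B1.
Offset 2: leading byte 0xF4 = 11110100 → 4-byte char #2 = F4 82 A8 8E.
Offset 6: leading byte 0xF1 = 11110001 → 4-byte char #3 = F1 98 A9 96.
Offset 10: leading byte 0xE2 = 11100010 → 3-byte char #4 = E2 94 B0.
Leading byte 0xE2 = 11100010 matches 1110xxxx → 3-byte sequence.
Byte 1: 0xE2 = 11100010, payload 0010 (4 bits).
Byte 2: 0x94 = 10010100 (10xxxxxx ✓), payload 010100.
Byte 3: 0xB0 = 10110000 (10xxxxxx ✓), payload 110000.
Concatenate: 0010010100110000 = 0x2530 (16 bits → U+2530).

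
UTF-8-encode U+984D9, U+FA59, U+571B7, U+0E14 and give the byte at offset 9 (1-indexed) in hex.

1-indexed offset 9 is 0-indexed offset 8.
U+984D9 → 4-byte form F2 98 93 99 at offsets 0–3.
U+FA59 → 3-byte form EF A9 99 at offsets 4–6.
U+571B7 → 4-byte form F1 97 86 B7 at offsets 7–10.
Offset 8 falls in char 3's range; it's byte 2 of F1 97 86 B7 = 0x97.

0x97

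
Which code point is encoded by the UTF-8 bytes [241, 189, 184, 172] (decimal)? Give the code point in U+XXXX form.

Leading byte 0xF1 = 11110001 matches 11110xxx → 4-byte sequence.
Byte 1: 0xF1 = 11110001, payload 001 (3 bits).
Byte 2: 0xBD = 10111101 (10xxxxxx ✓), payload 111101.
Byte 3: 0xB8 = 10111000 (10xxxxxx ✓), payload 111000.
Byte 4: 0xAC = 10101100 (10xxxxxx ✓), payload 101100.
Concatenate: 001111101111000101100 = 0x7DE2C (21 bits → U+7DE2C).

U+7DE2C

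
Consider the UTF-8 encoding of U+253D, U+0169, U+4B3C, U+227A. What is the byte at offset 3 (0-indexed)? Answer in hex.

0xC5

U+253D → 3-byte form E2 94 BD at offsets 0–2.
U+0169 → 2-byte form C5 A9 at offsets 3–4.
Offset 3 falls in char 2's range; it's byte 1 of C5 A9 = 0xC5.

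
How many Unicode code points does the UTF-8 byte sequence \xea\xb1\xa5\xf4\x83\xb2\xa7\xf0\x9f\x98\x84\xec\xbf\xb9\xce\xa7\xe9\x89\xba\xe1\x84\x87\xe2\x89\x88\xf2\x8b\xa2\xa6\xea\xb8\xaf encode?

Byte at offset 0: 0xEA = 11101010 → 3-byte char (#1). Advance 3.
Byte at offset 3: 0xF4 = 11110100 → 4-byte char (#2). Advance 4.
Byte at offset 7: 0xF0 = 11110000 → 4-byte char (#3). Advance 4.
Byte at offset 11: 0xEC = 11101100 → 3-byte char (#4). Advance 3.
Byte at offset 14: 0xCE = 11001110 → 2-byte char (#5). Advance 2.
Byte at offset 16: 0xE9 = 11101001 → 3-byte char (#6). Advance 3.
Byte at offset 19: 0xE1 = 11100001 → 3-byte char (#7). Advance 3.
Byte at offset 22: 0xE2 = 11100010 → 3-byte char (#8). Advance 3.
Byte at offset 25: 0xF2 = 11110010 → 4-byte char (#9). Advance 4.
Byte at offset 29: 0xEA = 11101010 → 3-byte char (#10). Advance 3.
Reached end at offset 32 after 10 code points.

10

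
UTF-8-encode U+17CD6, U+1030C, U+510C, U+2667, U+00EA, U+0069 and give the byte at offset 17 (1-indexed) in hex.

1-indexed offset 17 is 0-indexed offset 16.
U+17CD6 → 4-byte form F0 97 B3 96 at offsets 0–3.
U+1030C → 4-byte form F0 90 8C 8C at offsets 4–7.
U+510C → 3-byte form E5 84 8C at offsets 8–10.
U+2667 → 3-byte form E2 99 A7 at offsets 11–13.
U+00EA → 2-byte form C3 AA at offsets 14–15.
U+0069 → 1-byte form 69 at offsets 16–16.
Offset 16 falls in char 6's range; it's byte 1 of 69 = 0x69.

0x69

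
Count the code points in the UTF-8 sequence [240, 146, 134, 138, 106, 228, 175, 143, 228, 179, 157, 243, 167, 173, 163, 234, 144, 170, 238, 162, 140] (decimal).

7

Byte at offset 0: 0xF0 = 11110000 → 4-byte char (#1). Advance 4.
Byte at offset 4: 0x6A = 01101010 → 1-byte char (#2). Advance 1.
Byte at offset 5: 0xE4 = 11100100 → 3-byte char (#3). Advance 3.
Byte at offset 8: 0xE4 = 11100100 → 3-byte char (#4). Advance 3.
Byte at offset 11: 0xF3 = 11110011 → 4-byte char (#5). Advance 4.
Byte at offset 15: 0xEA = 11101010 → 3-byte char (#6). Advance 3.
Byte at offset 18: 0xEE = 11101110 → 3-byte char (#7). Advance 3.
Reached end at offset 21 after 7 code points.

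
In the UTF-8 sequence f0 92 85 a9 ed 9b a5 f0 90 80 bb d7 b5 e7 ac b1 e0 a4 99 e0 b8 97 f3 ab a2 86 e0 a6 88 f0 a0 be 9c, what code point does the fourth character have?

U+05F5

Offset 0: leading byte 0xF0 = 11110000 → 4-byte char #1 = F0 92 85 A9.
Offset 4: leading byte 0xED = 11101101 → 3-byte char #2 = ED 9B A5.
Offset 7: leading byte 0xF0 = 11110000 → 4-byte char #3 = F0 90 80 BB.
Offset 11: leading byte 0xD7 = 11010111 → 2-byte char #4 = D7 B5.
Leading byte 0xD7 = 11010111 matches 110xxxxx → 2-byte sequence.
Byte 1: 0xD7 = 11010111, payload 10111 (5 bits).
Byte 2: 0xB5 = 10110101 (10xxxxxx ✓), payload 110101.
Concatenate: 10111110101 = 0x5F5 (11 bits → U+05F5).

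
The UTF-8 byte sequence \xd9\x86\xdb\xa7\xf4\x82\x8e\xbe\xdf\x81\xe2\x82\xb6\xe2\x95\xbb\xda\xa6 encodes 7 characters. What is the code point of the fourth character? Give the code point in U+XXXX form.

Offset 0: leading byte 0xD9 = 11011001 → 2-byte char #1 = D9 86.
Offset 2: leading byte 0xDB = 11011011 → 2-byte char #2 = DB A7.
Offset 4: leading byte 0xF4 = 11110100 → 4-byte char #3 = F4 82 8E BE.
Offset 8: leading byte 0xDF = 11011111 → 2-byte char #4 = DF 81.
Leading byte 0xDF = 11011111 matches 110xxxxx → 2-byte sequence.
Byte 1: 0xDF = 11011111, payload 11111 (5 bits).
Byte 2: 0x81 = 10000001 (10xxxxxx ✓), payload 000001.
Concatenate: 11111000001 = 0x7C1 (11 bits → U+07C1).

U+07C1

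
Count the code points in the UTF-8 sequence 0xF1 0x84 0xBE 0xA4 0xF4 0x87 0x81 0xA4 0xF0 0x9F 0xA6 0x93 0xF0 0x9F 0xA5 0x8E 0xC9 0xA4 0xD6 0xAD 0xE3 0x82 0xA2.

Byte at offset 0: 0xF1 = 11110001 → 4-byte char (#1). Advance 4.
Byte at offset 4: 0xF4 = 11110100 → 4-byte char (#2). Advance 4.
Byte at offset 8: 0xF0 = 11110000 → 4-byte char (#3). Advance 4.
Byte at offset 12: 0xF0 = 11110000 → 4-byte char (#4). Advance 4.
Byte at offset 16: 0xC9 = 11001001 → 2-byte char (#5). Advance 2.
Byte at offset 18: 0xD6 = 11010110 → 2-byte char (#6). Advance 2.
Byte at offset 20: 0xE3 = 11100011 → 3-byte char (#7). Advance 3.
Reached end at offset 23 after 7 code points.

7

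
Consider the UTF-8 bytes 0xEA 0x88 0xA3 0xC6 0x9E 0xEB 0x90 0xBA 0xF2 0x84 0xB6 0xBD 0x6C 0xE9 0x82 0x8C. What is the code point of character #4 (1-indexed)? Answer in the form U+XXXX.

Offset 0: leading byte 0xEA = 11101010 → 3-byte char #1 = EA 88 A3.
Offset 3: leading byte 0xC6 = 11000110 → 2-byte char #2 = C6 9E.
Offset 5: leading byte 0xEB = 11101011 → 3-byte char #3 = EB 90 BA.
Offset 8: leading byte 0xF2 = 11110010 → 4-byte char #4 = F2 84 B6 BD.
Leading byte 0xF2 = 11110010 matches 11110xxx → 4-byte sequence.
Byte 1: 0xF2 = 11110010, payload 010 (3 bits).
Byte 2: 0x84 = 10000100 (10xxxxxx ✓), payload 000100.
Byte 3: 0xB6 = 10110110 (10xxxxxx ✓), payload 110110.
Byte 4: 0xBD = 10111101 (10xxxxxx ✓), payload 111101.
Concatenate: 010000100110110111101 = 0x84DBD (21 bits → U+84DBD).

U+84DBD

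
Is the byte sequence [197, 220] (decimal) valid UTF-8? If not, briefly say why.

Leading byte 0xC5 = 11000101 → 2-byte form.
Byte 2 is 0xDC = 11011100, which is not 10xxxxxx — expected a continuation byte.

invalid (non-continuation byte where continuation expected)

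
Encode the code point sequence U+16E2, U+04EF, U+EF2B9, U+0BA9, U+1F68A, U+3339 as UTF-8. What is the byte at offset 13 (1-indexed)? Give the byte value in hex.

0xF0

1-indexed offset 13 is 0-indexed offset 12.
U+16E2 → 3-byte form E1 9B A2 at offsets 0–2.
U+04EF → 2-byte form D3 AF at offsets 3–4.
U+EF2B9 → 4-byte form F3 AF 8A B9 at offsets 5–8.
U+0BA9 → 3-byte form E0 AE A9 at offsets 9–11.
U+1F68A → 4-byte form F0 9F 9A 8A at offsets 12–15.
Offset 12 falls in char 5's range; it's byte 1 of F0 9F 9A 8A = 0xF0.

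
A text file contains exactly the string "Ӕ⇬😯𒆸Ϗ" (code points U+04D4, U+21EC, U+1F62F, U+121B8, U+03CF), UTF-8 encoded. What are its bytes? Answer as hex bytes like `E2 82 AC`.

U+04D4: 2-byte form → D3 94.
U+21EC: 3-byte form → E2 87 AC.
U+1F62F: 4-byte form → F0 9F 98 AF.
U+121B8: 4-byte form → F0 92 86 B8.
U+03CF: 2-byte form → CF 8F.
Concatenated (15 bytes): D3 94 E2 87 AC F0 9F 98 AF F0 92 86 B8 CF 8F.

D3 94 E2 87 AC F0 9F 98 AF F0 92 86 B8 CF 8F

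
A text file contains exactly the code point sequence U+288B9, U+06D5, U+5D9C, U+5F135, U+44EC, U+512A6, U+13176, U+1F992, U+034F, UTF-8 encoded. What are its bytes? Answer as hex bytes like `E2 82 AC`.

U+288B9: 4-byte form → F0 A8 A2 B9.
U+06D5: 2-byte form → DB 95.
U+5D9C: 3-byte form → E5 B6 9C.
U+5F135: 4-byte form → F1 9F 84 B5.
U+44EC: 3-byte form → E4 93 AC.
U+512A6: 4-byte form → F1 91 8A A6.
U+13176: 4-byte form → F0 93 85 B6.
U+1F992: 4-byte form → F0 9F A6 92.
U+034F: 2-byte form → CD 8F.
Concatenated (30 bytes): F0 A8 A2 B9 DB 95 E5 B6 9C F1 9F 84 B5 E4 93 AC F1 91 8A A6 F0 93 85 B6 F0 9F A6 92 CD 8F.

F0 A8 A2 B9 DB 95 E5 B6 9C F1 9F 84 B5 E4 93 AC F1 91 8A A6 F0 93 85 B6 F0 9F A6 92 CD 8F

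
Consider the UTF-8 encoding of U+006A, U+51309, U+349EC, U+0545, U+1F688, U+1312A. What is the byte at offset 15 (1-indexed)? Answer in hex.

1-indexed offset 15 is 0-indexed offset 14.
U+006A → 1-byte form 6A at offsets 0–0.
U+51309 → 4-byte form F1 91 8C 89 at offsets 1–4.
U+349EC → 4-byte form F0 B4 A7 AC at offsets 5–8.
U+0545 → 2-byte form D5 85 at offsets 9–10.
U+1F688 → 4-byte form F0 9F 9A 88 at offsets 11–14.
Offset 14 falls in char 5's range; it's byte 4 of F0 9F 9A 88 = 0x88.

0x88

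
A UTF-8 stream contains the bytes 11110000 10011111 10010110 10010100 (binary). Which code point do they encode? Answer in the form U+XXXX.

Leading byte 0xF0 = 11110000 matches 11110xxx → 4-byte sequence.
Byte 1: 0xF0 = 11110000, payload 000 (3 bits).
Byte 2: 0x9F = 10011111 (10xxxxxx ✓), payload 011111.
Byte 3: 0x96 = 10010110 (10xxxxxx ✓), payload 010110.
Byte 4: 0x94 = 10010100 (10xxxxxx ✓), payload 010100.
Concatenate: 000011111010110010100 = 0x1F594 (21 bits → U+1F594).

U+1F594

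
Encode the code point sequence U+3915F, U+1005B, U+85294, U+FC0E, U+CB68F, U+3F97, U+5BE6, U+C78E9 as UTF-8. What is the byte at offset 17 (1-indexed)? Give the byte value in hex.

1-indexed offset 17 is 0-indexed offset 16.
U+3915F → 4-byte form F0 B9 85 9F at offsets 0–3.
U+1005B → 4-byte form F0 90 81 9B at offsets 4–7.
U+85294 → 4-byte form F2 85 8A 94 at offsets 8–11.
U+FC0E → 3-byte form EF B0 8E at offsets 12–14.
U+CB68F → 4-byte form F3 8B 9A 8F at offsets 15–18.
Offset 16 falls in char 5's range; it's byte 2 of F3 8B 9A 8F = 0x8B.

0x8B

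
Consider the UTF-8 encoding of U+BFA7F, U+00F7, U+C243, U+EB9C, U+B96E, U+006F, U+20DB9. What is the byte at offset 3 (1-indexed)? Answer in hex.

0xA9

1-indexed offset 3 is 0-indexed offset 2.
U+BFA7F → 4-byte form F2 BF A9 BF at offsets 0–3.
Offset 2 falls in char 1's range; it's byte 3 of F2 BF A9 BF = 0xA9.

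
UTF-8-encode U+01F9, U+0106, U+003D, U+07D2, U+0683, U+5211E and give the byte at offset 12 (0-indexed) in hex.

0x9E

U+01F9 → 2-byte form C7 B9 at offsets 0–1.
U+0106 → 2-byte form C4 86 at offsets 2–3.
U+003D → 1-byte form 3D at offsets 4–4.
U+07D2 → 2-byte form DF 92 at offsets 5–6.
U+0683 → 2-byte form DA 83 at offsets 7–8.
U+5211E → 4-byte form F1 92 84 9E at offsets 9–12.
Offset 12 falls in char 6's range; it's byte 4 of F1 92 84 9E = 0x9E.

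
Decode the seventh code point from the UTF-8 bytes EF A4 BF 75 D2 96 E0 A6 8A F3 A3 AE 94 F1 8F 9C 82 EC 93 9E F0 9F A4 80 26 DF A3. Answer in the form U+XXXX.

U+C4DE

Offset 0: leading byte 0xEF = 11101111 → 3-byte char #1 = EF A4 BF.
Offset 3: leading byte 0x75 = 01110101 → 1-byte char #2 = 75.
Offset 4: leading byte 0xD2 = 11010010 → 2-byte char #3 = D2 96.
Offset 6: leading byte 0xE0 = 11100000 → 3-byte char #4 = E0 A6 8A.
Offset 9: leading byte 0xF3 = 11110011 → 4-byte char #5 = F3 A3 AE 94.
Offset 13: leading byte 0xF1 = 11110001 → 4-byte char #6 = F1 8F 9C 82.
Offset 17: leading byte 0xEC = 11101100 → 3-byte char #7 = EC 93 9E.
Leading byte 0xEC = 11101100 matches 1110xxxx → 3-byte sequence.
Byte 1: 0xEC = 11101100, payload 1100 (4 bits).
Byte 2: 0x93 = 10010011 (10xxxxxx ✓), payload 010011.
Byte 3: 0x9E = 10011110 (10xxxxxx ✓), payload 011110.
Concatenate: 1100010011011110 = 0xC4DE (16 bits → U+C4DE).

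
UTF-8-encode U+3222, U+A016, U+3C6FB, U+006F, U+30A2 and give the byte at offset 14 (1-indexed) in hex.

0xA2

1-indexed offset 14 is 0-indexed offset 13.
U+3222 → 3-byte form E3 88 A2 at offsets 0–2.
U+A016 → 3-byte form EA 80 96 at offsets 3–5.
U+3C6FB → 4-byte form F0 BC 9B BB at offsets 6–9.
U+006F → 1-byte form 6F at offsets 10–10.
U+30A2 → 3-byte form E3 82 A2 at offsets 11–13.
Offset 13 falls in char 5's range; it's byte 3 of E3 82 A2 = 0xA2.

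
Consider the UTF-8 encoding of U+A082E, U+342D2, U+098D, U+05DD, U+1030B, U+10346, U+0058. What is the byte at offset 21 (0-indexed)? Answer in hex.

0x58

U+A082E → 4-byte form F2 A0 A0 AE at offsets 0–3.
U+342D2 → 4-byte form F0 B4 8B 92 at offsets 4–7.
U+098D → 3-byte form E0 A6 8D at offsets 8–10.
U+05DD → 2-byte form D7 9D at offsets 11–12.
U+1030B → 4-byte form F0 90 8C 8B at offsets 13–16.
U+10346 → 4-byte form F0 90 8D 86 at offsets 17–20.
U+0058 → 1-byte form 58 at offsets 21–21.
Offset 21 falls in char 7's range; it's byte 1 of 58 = 0x58.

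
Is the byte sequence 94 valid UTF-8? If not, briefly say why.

Byte 0x94 = 10010100 has the form 10xxxxxx — a continuation byte — but there is no preceding leading byte.

invalid (continuation byte with no leading byte)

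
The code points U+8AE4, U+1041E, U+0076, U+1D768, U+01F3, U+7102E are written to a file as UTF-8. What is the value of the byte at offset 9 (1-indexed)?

1-indexed offset 9 is 0-indexed offset 8.
U+8AE4 → 3-byte form E8 AB A4 at offsets 0–2.
U+1041E → 4-byte form F0 90 90 9E at offsets 3–6.
U+0076 → 1-byte form 76 at offsets 7–7.
U+1D768 → 4-byte form F0 9D 9D A8 at offsets 8–11.
Offset 8 falls in char 4's range; it's byte 1 of F0 9D 9D A8 = 0xF0.

0xF0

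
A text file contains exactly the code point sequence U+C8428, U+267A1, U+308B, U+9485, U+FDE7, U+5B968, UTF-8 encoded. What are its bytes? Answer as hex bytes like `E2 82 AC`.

F3 88 90 A8 F0 A6 9E A1 E3 82 8B E9 92 85 EF B7 A7 F1 9B A5 A8

U+C8428: 4-byte form → F3 88 90 A8.
U+267A1: 4-byte form → F0 A6 9E A1.
U+308B: 3-byte form → E3 82 8B.
U+9485: 3-byte form → E9 92 85.
U+FDE7: 3-byte form → EF B7 A7.
U+5B968: 4-byte form → F1 9B A5 A8.
Concatenated (21 bytes): F3 88 90 A8 F0 A6 9E A1 E3 82 8B E9 92 85 EF B7 A7 F1 9B A5 A8.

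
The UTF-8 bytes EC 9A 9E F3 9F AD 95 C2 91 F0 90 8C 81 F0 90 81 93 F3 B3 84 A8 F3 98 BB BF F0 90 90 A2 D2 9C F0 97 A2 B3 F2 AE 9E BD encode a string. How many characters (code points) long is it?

Byte at offset 0: 0xEC = 11101100 → 3-byte char (#1). Advance 3.
Byte at offset 3: 0xF3 = 11110011 → 4-byte char (#2). Advance 4.
Byte at offset 7: 0xC2 = 11000010 → 2-byte char (#3). Advance 2.
Byte at offset 9: 0xF0 = 11110000 → 4-byte char (#4). Advance 4.
Byte at offset 13: 0xF0 = 11110000 → 4-byte char (#5). Advance 4.
Byte at offset 17: 0xF3 = 11110011 → 4-byte char (#6). Advance 4.
Byte at offset 21: 0xF3 = 11110011 → 4-byte char (#7). Advance 4.
Byte at offset 25: 0xF0 = 11110000 → 4-byte char (#8). Advance 4.
Byte at offset 29: 0xD2 = 11010010 → 2-byte char (#9). Advance 2.
Byte at offset 31: 0xF0 = 11110000 → 4-byte char (#10). Advance 4.
Byte at offset 35: 0xF2 = 11110010 → 4-byte char (#11). Advance 4.
Reached end at offset 39 after 11 code points.

11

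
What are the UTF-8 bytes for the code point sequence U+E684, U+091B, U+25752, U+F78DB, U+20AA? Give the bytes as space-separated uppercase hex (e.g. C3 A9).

U+E684: 3-byte form → EE 9A 84.
U+091B: 3-byte form → E0 A4 9B.
U+25752: 4-byte form → F0 A5 9D 92.
U+F78DB: 4-byte form → F3 B7 A3 9B.
U+20AA: 3-byte form → E2 82 AA.
Concatenated (17 bytes): EE 9A 84 E0 A4 9B F0 A5 9D 92 F3 B7 A3 9B E2 82 AA.

EE 9A 84 E0 A4 9B F0 A5 9D 92 F3 B7 A3 9B E2 82 AA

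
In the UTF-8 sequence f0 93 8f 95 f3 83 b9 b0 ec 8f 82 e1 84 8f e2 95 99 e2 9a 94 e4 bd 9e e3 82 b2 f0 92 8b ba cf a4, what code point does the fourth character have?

Offset 0: leading byte 0xF0 = 11110000 → 4-byte char #1 = F0 93 8F 95.
Offset 4: leading byte 0xF3 = 11110011 → 4-byte char #2 = F3 83 B9 B0.
Offset 8: leading byte 0xEC = 11101100 → 3-byte char #3 = EC 8F 82.
Offset 11: leading byte 0xE1 = 11100001 → 3-byte char #4 = E1 84 8F.
Leading byte 0xE1 = 11100001 matches 1110xxxx → 3-byte sequence.
Byte 1: 0xE1 = 11100001, payload 0001 (4 bits).
Byte 2: 0x84 = 10000100 (10xxxxxx ✓), payload 000100.
Byte 3: 0x8F = 10001111 (10xxxxxx ✓), payload 001111.
Concatenate: 0001000100001111 = 0x110F (16 bits → U+110F).

U+110F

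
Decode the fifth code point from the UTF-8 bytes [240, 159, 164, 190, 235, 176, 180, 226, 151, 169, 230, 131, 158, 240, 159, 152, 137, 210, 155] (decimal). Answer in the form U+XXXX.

U+1F609

Offset 0: leading byte 0xF0 = 11110000 → 4-byte char #1 = F0 9F A4 BE.
Offset 4: leading byte 0xEB = 11101011 → 3-byte char #2 = EB B0 B4.
Offset 7: leading byte 0xE2 = 11100010 → 3-byte char #3 = E2 97 A9.
Offset 10: leading byte 0xE6 = 11100110 → 3-byte char #4 = E6 83 9E.
Offset 13: leading byte 0xF0 = 11110000 → 4-byte char #5 = F0 9F 98 89.
Leading byte 0xF0 = 11110000 matches 11110xxx → 4-byte sequence.
Byte 1: 0xF0 = 11110000, payload 000 (3 bits).
Byte 2: 0x9F = 10011111 (10xxxxxx ✓), payload 011111.
Byte 3: 0x98 = 10011000 (10xxxxxx ✓), payload 011000.
Byte 4: 0x89 = 10001001 (10xxxxxx ✓), payload 001001.
Concatenate: 000011111011000001001 = 0x1F609 (21 bits → U+1F609).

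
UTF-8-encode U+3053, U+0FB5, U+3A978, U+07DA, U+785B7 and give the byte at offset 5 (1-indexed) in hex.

0xBE

1-indexed offset 5 is 0-indexed offset 4.
U+3053 → 3-byte form E3 81 93 at offsets 0–2.
U+0FB5 → 3-byte form E0 BE B5 at offsets 3–5.
Offset 4 falls in char 2's range; it's byte 2 of E0 BE B5 = 0xBE.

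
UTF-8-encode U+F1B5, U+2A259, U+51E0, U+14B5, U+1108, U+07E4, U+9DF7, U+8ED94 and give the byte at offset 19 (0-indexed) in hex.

0xB7

U+F1B5 → 3-byte form EF 86 B5 at offsets 0–2.
U+2A259 → 4-byte form F0 AA 89 99 at offsets 3–6.
U+51E0 → 3-byte form E5 87 A0 at offsets 7–9.
U+14B5 → 3-byte form E1 92 B5 at offsets 10–12.
U+1108 → 3-byte form E1 84 88 at offsets 13–15.
U+07E4 → 2-byte form DF A4 at offsets 16–17.
U+9DF7 → 3-byte form E9 B7 B7 at offsets 18–20.
Offset 19 falls in char 7's range; it's byte 2 of E9 B7 B7 = 0xB7.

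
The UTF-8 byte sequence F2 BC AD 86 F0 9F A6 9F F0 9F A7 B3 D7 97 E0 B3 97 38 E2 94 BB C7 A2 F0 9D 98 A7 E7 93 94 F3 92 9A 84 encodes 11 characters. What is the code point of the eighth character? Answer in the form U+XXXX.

Offset 0: leading byte 0xF2 = 11110010 → 4-byte char #1 = F2 BC AD 86.
Offset 4: leading byte 0xF0 = 11110000 → 4-byte char #2 = F0 9F A6 9F.
Offset 8: leading byte 0xF0 = 11110000 → 4-byte char #3 = F0 9F A7 B3.
Offset 12: leading byte 0xD7 = 11010111 → 2-byte char #4 = D7 97.
Offset 14: leading byte 0xE0 = 11100000 → 3-byte char #5 = E0 B3 97.
Offset 17: leading byte 0x38 = 00111000 → 1-byte char #6 = 38.
Offset 18: leading byte 0xE2 = 11100010 → 3-byte char #7 = E2 94 BB.
Offset 21: leading byte 0xC7 = 11000111 → 2-byte char #8 = C7 A2.
Leading byte 0xC7 = 11000111 matches 110xxxxx → 2-byte sequence.
Byte 1: 0xC7 = 11000111, payload 00111 (5 bits).
Byte 2: 0xA2 = 10100010 (10xxxxxx ✓), payload 100010.
Concatenate: 00111100010 = 0x1E2 (11 bits → U+01E2).

U+01E2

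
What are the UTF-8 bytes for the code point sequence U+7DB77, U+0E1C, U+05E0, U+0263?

F1 BD AD B7 E0 B8 9C D7 A0 C9 A3

U+7DB77: 4-byte form → F1 BD AD B7.
U+0E1C: 3-byte form → E0 B8 9C.
U+05E0: 2-byte form → D7 A0.
U+0263: 2-byte form → C9 A3.
Concatenated (11 bytes): F1 BD AD B7 E0 B8 9C D7 A0 C9 A3.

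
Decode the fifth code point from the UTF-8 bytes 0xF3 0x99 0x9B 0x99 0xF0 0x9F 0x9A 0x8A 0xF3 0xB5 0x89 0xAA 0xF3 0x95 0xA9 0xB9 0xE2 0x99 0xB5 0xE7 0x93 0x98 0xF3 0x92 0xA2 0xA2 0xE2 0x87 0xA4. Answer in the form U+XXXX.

U+2675

Offset 0: leading byte 0xF3 = 11110011 → 4-byte char #1 = F3 99 9B 99.
Offset 4: leading byte 0xF0 = 11110000 → 4-byte char #2 = F0 9F 9A 8A.
Offset 8: leading byte 0xF3 = 11110011 → 4-byte char #3 = F3 B5 89 AA.
Offset 12: leading byte 0xF3 = 11110011 → 4-byte char #4 = F3 95 A9 B9.
Offset 16: leading byte 0xE2 = 11100010 → 3-byte char #5 = E2 99 B5.
Leading byte 0xE2 = 11100010 matches 1110xxxx → 3-byte sequence.
Byte 1: 0xE2 = 11100010, payload 0010 (4 bits).
Byte 2: 0x99 = 10011001 (10xxxxxx ✓), payload 011001.
Byte 3: 0xB5 = 10110101 (10xxxxxx ✓), payload 110101.
Concatenate: 0010011001110101 = 0x2675 (16 bits → U+2675).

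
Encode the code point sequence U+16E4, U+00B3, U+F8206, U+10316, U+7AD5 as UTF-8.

E1 9B A4 C2 B3 F3 B8 88 86 F0 90 8C 96 E7 AB 95

U+16E4: 3-byte form → E1 9B A4.
U+00B3: 2-byte form → C2 B3.
U+F8206: 4-byte form → F3 B8 88 86.
U+10316: 4-byte form → F0 90 8C 96.
U+7AD5: 3-byte form → E7 AB 95.
Concatenated (16 bytes): E1 9B A4 C2 B3 F3 B8 88 86 F0 90 8C 96 E7 AB 95.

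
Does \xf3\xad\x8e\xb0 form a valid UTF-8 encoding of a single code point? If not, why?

valid

Leading byte 0xF3 = 11110011 → 4-byte form.
Continuation bytes 0xAD=10101101, 0x8E=10001110, 0xB0=10110000 all match 10xxxxxx.
Decoded value 0xED3B0 is ≥ 0x10000 (shortest form) and not a surrogate.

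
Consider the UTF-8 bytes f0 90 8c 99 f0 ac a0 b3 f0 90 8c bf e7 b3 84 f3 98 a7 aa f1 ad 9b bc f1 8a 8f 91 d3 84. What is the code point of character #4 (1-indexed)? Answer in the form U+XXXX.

Offset 0: leading byte 0xF0 = 11110000 → 4-byte char #1 = F0 90 8C 99.
Offset 4: leading byte 0xF0 = 11110000 → 4-byte char #2 = F0 AC A0 B3.
Offset 8: leading byte 0xF0 = 11110000 → 4-byte char #3 = F0 90 8C BF.
Offset 12: leading byte 0xE7 = 11100111 → 3-byte char #4 = E7 B3 84.
Leading byte 0xE7 = 11100111 matches 1110xxxx → 3-byte sequence.
Byte 1: 0xE7 = 11100111, payload 0111 (4 bits).
Byte 2: 0xB3 = 10110011 (10xxxxxx ✓), payload 110011.
Byte 3: 0x84 = 10000100 (10xxxxxx ✓), payload 000100.
Concatenate: 0111110011000100 = 0x7CC4 (16 bits → U+7CC4).

U+7CC4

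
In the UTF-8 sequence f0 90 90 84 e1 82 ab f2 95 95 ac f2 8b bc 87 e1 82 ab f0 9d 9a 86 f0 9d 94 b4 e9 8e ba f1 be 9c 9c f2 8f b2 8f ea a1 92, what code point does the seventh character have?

U+1D534

Offset 0: leading byte 0xF0 = 11110000 → 4-byte char #1 = F0 90 90 84.
Offset 4: leading byte 0xE1 = 11100001 → 3-byte char #2 = E1 82 AB.
Offset 7: leading byte 0xF2 = 11110010 → 4-byte char #3 = F2 95 95 AC.
Offset 11: leading byte 0xF2 = 11110010 → 4-byte char #4 = F2 8B BC 87.
Offset 15: leading byte 0xE1 = 11100001 → 3-byte char #5 = E1 82 AB.
Offset 18: leading byte 0xF0 = 11110000 → 4-byte char #6 = F0 9D 9A 86.
Offset 22: leading byte 0xF0 = 11110000 → 4-byte char #7 = F0 9D 94 B4.
Leading byte 0xF0 = 11110000 matches 11110xxx → 4-byte sequence.
Byte 1: 0xF0 = 11110000, payload 000 (3 bits).
Byte 2: 0x9D = 10011101 (10xxxxxx ✓), payload 011101.
Byte 3: 0x94 = 10010100 (10xxxxxx ✓), payload 010100.
Byte 4: 0xB4 = 10110100 (10xxxxxx ✓), payload 110100.
Concatenate: 000011101010100110100 = 0x1D534 (21 bits → U+1D534).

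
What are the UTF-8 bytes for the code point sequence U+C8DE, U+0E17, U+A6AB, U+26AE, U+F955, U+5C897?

U+C8DE: 3-byte form → EC A3 9E.
U+0E17: 3-byte form → E0 B8 97.
U+A6AB: 3-byte form → EA 9A AB.
U+26AE: 3-byte form → E2 9A AE.
U+F955: 3-byte form → EF A5 95.
U+5C897: 4-byte form → F1 9C A2 97.
Concatenated (19 bytes): EC A3 9E E0 B8 97 EA 9A AB E2 9A AE EF A5 95 F1 9C A2 97.

EC A3 9E E0 B8 97 EA 9A AB E2 9A AE EF A5 95 F1 9C A2 97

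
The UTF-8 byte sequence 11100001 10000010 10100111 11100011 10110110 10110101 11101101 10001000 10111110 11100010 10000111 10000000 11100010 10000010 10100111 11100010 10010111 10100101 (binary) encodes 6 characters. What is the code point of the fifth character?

U+20A7

Offset 0: leading byte 0xE1 = 11100001 → 3-byte char #1 = E1 82 A7.
Offset 3: leading byte 0xE3 = 11100011 → 3-byte char #2 = E3 B6 B5.
Offset 6: leading byte 0xED = 11101101 → 3-byte char #3 = ED 88 BE.
Offset 9: leading byte 0xE2 = 11100010 → 3-byte char #4 = E2 87 80.
Offset 12: leading byte 0xE2 = 11100010 → 3-byte char #5 = E2 82 A7.
Leading byte 0xE2 = 11100010 matches 1110xxxx → 3-byte sequence.
Byte 1: 0xE2 = 11100010, payload 0010 (4 bits).
Byte 2: 0x82 = 10000010 (10xxxxxx ✓), payload 000010.
Byte 3: 0xA7 = 10100111 (10xxxxxx ✓), payload 100111.
Concatenate: 0010000010100111 = 0x20A7 (16 bits → U+20A7).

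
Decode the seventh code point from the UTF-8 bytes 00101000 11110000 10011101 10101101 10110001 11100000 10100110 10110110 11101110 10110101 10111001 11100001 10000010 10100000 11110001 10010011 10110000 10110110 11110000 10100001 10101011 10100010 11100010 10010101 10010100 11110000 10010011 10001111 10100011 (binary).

U+21AE2

Offset 0: leading byte 0x28 = 00101000 → 1-byte char #1 = 28.
Offset 1: leading byte 0xF0 = 11110000 → 4-byte char #2 = F0 9D AD B1.
Offset 5: leading byte 0xE0 = 11100000 → 3-byte char #3 = E0 A6 B6.
Offset 8: leading byte 0xEE = 11101110 → 3-byte char #4 = EE B5 B9.
Offset 11: leading byte 0xE1 = 11100001 → 3-byte char #5 = E1 82 A0.
Offset 14: leading byte 0xF1 = 11110001 → 4-byte char #6 = F1 93 B0 B6.
Offset 18: leading byte 0xF0 = 11110000 → 4-byte char #7 = F0 A1 AB A2.
Leading byte 0xF0 = 11110000 matches 11110xxx → 4-byte sequence.
Byte 1: 0xF0 = 11110000, payload 000 (3 bits).
Byte 2: 0xA1 = 10100001 (10xxxxxx ✓), payload 100001.
Byte 3: 0xAB = 10101011 (10xxxxxx ✓), payload 101011.
Byte 4: 0xA2 = 10100010 (10xxxxxx ✓), payload 100010.
Concatenate: 000100001101011100010 = 0x21AE2 (21 bits → U+21AE2).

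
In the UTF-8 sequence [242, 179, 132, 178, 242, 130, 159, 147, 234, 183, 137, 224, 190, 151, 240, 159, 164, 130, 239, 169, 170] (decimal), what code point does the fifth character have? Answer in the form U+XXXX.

Offset 0: leading byte 0xF2 = 11110010 → 4-byte char #1 = F2 B3 84 B2.
Offset 4: leading byte 0xF2 = 11110010 → 4-byte char #2 = F2 82 9F 93.
Offset 8: leading byte 0xEA = 11101010 → 3-byte char #3 = EA B7 89.
Offset 11: leading byte 0xE0 = 11100000 → 3-byte char #4 = E0 BE 97.
Offset 14: leading byte 0xF0 = 11110000 → 4-byte char #5 = F0 9F A4 82.
Leading byte 0xF0 = 11110000 matches 11110xxx → 4-byte sequence.
Byte 1: 0xF0 = 11110000, payload 000 (3 bits).
Byte 2: 0x9F = 10011111 (10xxxxxx ✓), payload 011111.
Byte 3: 0xA4 = 10100100 (10xxxxxx ✓), payload 100100.
Byte 4: 0x82 = 10000010 (10xxxxxx ✓), payload 000010.
Concatenate: 000011111100100000010 = 0x1F902 (21 bits → U+1F902).

U+1F902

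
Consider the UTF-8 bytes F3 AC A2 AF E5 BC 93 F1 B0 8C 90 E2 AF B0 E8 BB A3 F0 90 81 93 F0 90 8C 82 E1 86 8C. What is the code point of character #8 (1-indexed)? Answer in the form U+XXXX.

Offset 0: leading byte 0xF3 = 11110011 → 4-byte char #1 = F3 AC A2 AF.
Offset 4: leading byte 0xE5 = 11100101 → 3-byte char #2 = E5 BC 93.
Offset 7: leading byte 0xF1 = 11110001 → 4-byte char #3 = F1 B0 8C 90.
Offset 11: leading byte 0xE2 = 11100010 → 3-byte char #4 = E2 AF B0.
Offset 14: leading byte 0xE8 = 11101000 → 3-byte char #5 = E8 BB A3.
Offset 17: leading byte 0xF0 = 11110000 → 4-byte char #6 = F0 90 81 93.
Offset 21: leading byte 0xF0 = 11110000 → 4-byte char #7 = F0 90 8C 82.
Offset 25: leading byte 0xE1 = 11100001 → 3-byte char #8 = E1 86 8C.
Leading byte 0xE1 = 11100001 matches 1110xxxx → 3-byte sequence.
Byte 1: 0xE1 = 11100001, payload 0001 (4 bits).
Byte 2: 0x86 = 10000110 (10xxxxxx ✓), payload 000110.
Byte 3: 0x8C = 10001100 (10xxxxxx ✓), payload 001100.
Concatenate: 0001000110001100 = 0x118C (16 bits → U+118C).

U+118C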